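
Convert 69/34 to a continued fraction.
[2; 34]

Euclidean algorithm steps:
69 = 2 × 34 + 1
34 = 34 × 1 + 0
Continued fraction: [2; 34]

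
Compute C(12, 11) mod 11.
1

Using Lucas' theorem:
Write n=12 and k=11 in base 11:
n in base 11: [1, 1]
k in base 11: [1, 0]
C(12,11) mod 11 = ∏ C(n_i, k_i) mod 11
Digit binomials (mod 11): C(1,1) = 1; C(1,0) = 1
Product: 1 × 1 = 1 ≡ 1 (mod 11)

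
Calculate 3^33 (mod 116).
11

Repeated squaring. Binary of 33 = 100001.
3^1 ≡ 3 (mod 116); 3^2 ≡ 9 (mod 116); 3^4 ≡ 81 (mod 116); 3^8 ≡ 65 (mod 116); 3^16 ≡ 49 (mod 116); 3^32 ≡ 81 (mod 116)
3^33 = 3^1 × 3^32 ≡ 11 (mod 116)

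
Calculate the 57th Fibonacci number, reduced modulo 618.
280

Matrix identity: Q^n = [[F_(n+1), F_n], [F_n, F_(n-1)]] with Q = [[1,1],[1,0]].
n = 57 = 111001₂. Square-and-multiply, entries mod 618:
Q^1 = [[1,1],[1,0]]
Q^3 = (Q^1)²·Q = [[3,2],[2,1]]
Q^7 = (Q^3)²·Q = [[21,13],[13,8]]
Q^14 = (Q^7)² = [[610,377],[377,233]]
Q^28 = (Q^14)² = [[53,159],[159,512]]
Q^57 = (Q^28)²·Q = [[505,280],[280,225]]
F_57 mod 618 = Q^57[0][1] = 280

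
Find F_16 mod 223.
95

Matrix identity: Q^n = [[F_(n+1), F_n], [F_n, F_(n-1)]] with Q = [[1,1],[1,0]].
n = 16 = 10000₂. Square-and-multiply, entries mod 223:
Q^1 = [[1,1],[1,0]]
Q^2 = (Q^1)² = [[2,1],[1,1]]
Q^4 = (Q^2)² = [[5,3],[3,2]]
Q^8 = (Q^4)² = [[34,21],[21,13]]
Q^16 = (Q^8)² = [[36,95],[95,164]]
F_16 mod 223 = Q^16[0][1] = 95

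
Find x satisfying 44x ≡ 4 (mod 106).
x ≡ 29 (mod 53)

gcd(44, 106) = 2, which divides 4, so solutions exist.
Divide through by 2: 22x ≡ 2 (mod 53).
Find 22^(-1) mod 53 by the extended Euclidean algorithm:
53 = 2 × 22 + 9  ⟹  9 = (1)·53 + (-2)·22
22 = 2 × 9 + 4  ⟹  4 = (-2)·53 + (5)·22
9 = 2 × 4 + 1  ⟹  1 = (5)·53 + (-12)·22
So (-12)·22 ≡ 1 (mod 53), i.e. 22^(-1) ≡ -12 ≡ 41 (mod 53).
x ≡ 41 × 2 = 82 ≡ 29 (mod 53).
Check: 44 × 29 = 1276 ≡ 4 (mod 106).
x ≡ 29 (mod 53), giving 2 solutions mod 106.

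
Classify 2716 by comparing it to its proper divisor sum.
abundant

Proper divisors of 2716: sum = 1 + 2 + 4 + 7 + 14 + 28 + 97 + 194 + 388 + 679 + 1358 = 2772
Since 2772 > 2716, 2716 is abundant.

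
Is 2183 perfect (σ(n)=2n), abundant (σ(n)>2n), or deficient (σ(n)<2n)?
deficient

Proper divisors of 2183: sum = 1 + 37 + 59 = 97
Since 97 < 2183, 2183 is deficient.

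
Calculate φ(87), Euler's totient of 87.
56

87 = 3 × 29
φ(n) = n × ∏(1 - 1/p) for each prime p dividing n
φ(87) = 87 × (1 - 1/3) × (1 - 1/29) = 56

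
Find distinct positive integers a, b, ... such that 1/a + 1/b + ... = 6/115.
1/20 + 1/460

Greedy algorithm:
6/115: ceiling(115/6) = 20, use 1/20
1/460: ceiling(460/1) = 460, use 1/460
Result: 6/115 = 1/20 + 1/460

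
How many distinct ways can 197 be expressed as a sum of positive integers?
3068829878530

p(n) counts ways to write n as a sum of positive integers (order ignored).
Euler's pentagonal recurrence: p(k) = p(k-1) + p(k-2) - p(k-5) - p(k-7) + p(k-12) + p(k-15) - ... (offsets j(3j∓1)/2, signs ++--, p(0)=1, p(<0)=0).
DP table for k = 0..196: p(0)=1, p(1)=1, p(2)=2, p(3)=3, p(4)=5, p(5)=7, p(6)=11, p(7)=15, p(8)=22, p(9)=30, p(10)=42, p(11)=56, p(12)=77, p(13)=101, p(14)=135, p(15)=176, p(16)=231, p(17)=297, p(18)=385, p(19)=490, p(20)=627, p(21)=792, p(22)=1002, p(23)=1255, p(24)=1575, p(25)=1958, p(26)=2436, p(27)=3010, p(28)=3718, p(29)=4565, p(30)=5604, p(31)=6842, p(32)=8349, p(33)=10143, p(34)=12310, p(35)=14883, p(36)=17977, p(37)=21637, p(38)=26015, p(39)=31185, p(40)=37338, p(41)=44583, p(42)=53174, p(43)=63261, p(44)=75175, p(45)=89134, p(46)=105558, p(47)=124754, p(48)=147273, p(49)=173525, p(50)=204226, p(51)=239943, p(52)=281589, p(53)=329931, p(54)=386155, p(55)=451276, p(56)=526823, p(57)=614154, p(58)=715220, p(59)=831820, p(60)=966467, p(61)=1121505, p(62)=1300156, p(63)=1505499, p(64)=1741630, p(65)=2012558, p(66)=2323520, p(67)=2679689, p(68)=3087735, p(69)=3554345, p(70)=4087968, p(71)=4697205, p(72)=5392783, p(73)=6185689, p(74)=7089500, p(75)=8118264, p(76)=9289091, p(77)=10619863, p(78)=12132164, p(79)=13848650, p(80)=15796476, p(81)=18004327, p(82)=20506255, p(83)=23338469, p(84)=26543660, p(85)=30167357, p(86)=34262962, p(87)=38887673, p(88)=44108109, p(89)=49995925, p(90)=56634173, p(91)=64112359, p(92)=72533807, p(93)=82010177, p(94)=92669720, p(95)=104651419, p(96)=118114304, p(97)=133230930, p(98)=150198136, p(99)=169229875, p(100)=190569292, p(101)=214481126, p(102)=241265379, p(103)=271248950, p(104)=304801365, p(105)=342325709, p(106)=384276336, p(107)=431149389, p(108)=483502844, p(109)=541946240, p(110)=607163746, p(111)=679903203, p(112)=761002156, p(113)=851376628, p(114)=952050665, p(115)=1064144451, p(116)=1188908248, p(117)=1327710076, p(118)=1482074143, p(119)=1653668665, p(120)=1844349560, p(121)=2056148051, p(122)=2291320912, p(123)=2552338241, p(124)=2841940500, p(125)=3163127352, p(126)=3519222692, p(127)=3913864295, p(128)=4351078600, p(129)=4835271870, p(130)=5371315400, p(131)=5964539504, p(132)=6620830889, p(133)=7346629512, p(134)=8149040695, p(135)=9035836076, p(136)=10015581680, p(137)=11097645016, p(138)=12292341831, p(139)=13610949895, p(140)=15065878135, p(141)=16670689208, p(142)=18440293320, p(143)=20390982757, p(144)=22540654445, p(145)=24908858009, p(146)=27517052599, p(147)=30388671978, p(148)=33549419497, p(149)=37027355200, p(150)=40853235313, p(151)=45060624582, p(152)=49686288421, p(153)=54770336324, p(154)=60356673280, p(155)=66493182097, p(156)=73232243759, p(157)=80630964769, p(158)=88751778802, p(159)=97662728555, p(160)=107438159466, p(161)=118159068427, p(162)=129913904637, p(163)=142798995930, p(164)=156919475295, p(165)=172389800255, p(166)=189334822579, p(167)=207890420102, p(168)=228204732751, p(169)=250438925115, p(170)=274768617130, p(171)=301384802048, p(172)=330495499613, p(173)=362326859895, p(174)=397125074750, p(175)=435157697830, p(176)=476715857290, p(177)=522115831195, p(178)=571701605655, p(179)=625846753120, p(180)=684957390936, p(181)=749474411781, p(182)=819876908323, p(183)=896684817527, p(184)=980462880430, p(185)=1071823774337, p(186)=1171432692373, p(187)=1280011042268, p(188)=1398341745571, p(189)=1527273599625, p(190)=1667727404093, p(191)=1820701100652, p(192)=1987276856363, p(193)=2168627105469, p(194)=2366022741845, p(195)=2580840212973, p(196)=2814570987591.
Final step: p(197) = p(196) + p(195) - p(192) - p(190) + p(185) + p(182) - p(175) - p(171) + p(162) + p(157) - p(146) - p(140) + p(127) + p(120) - p(105) - p(97) + p(80) + p(71) - p(52) - p(42) + p(21) + p(10)
= 2814570987591 + 2580840212973 - 1987276856363 - 1667727404093 + 1071823774337 + 819876908323 - 435157697830 - 301384802048 + 129913904637 + 80630964769 - 27517052599 - 15065878135 + 3913864295 + 1844349560 - 342325709 - 133230930 + 15796476 + 4697205 - 281589 - 53174 + 792 + 42
= 3068829878530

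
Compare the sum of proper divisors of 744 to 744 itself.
abundant

Proper divisors of 744: sum = 1 + 2 + 3 + 4 + 6 + 8 + 12 + 24 + 31 + 62 + 93 + 124 + 186 + 248 + 372 = 1176
Since 1176 > 744, 744 is abundant.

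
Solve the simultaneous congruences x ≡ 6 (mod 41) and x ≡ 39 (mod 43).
211

Using Chinese Remainder Theorem:
M = 41 × 43 = 1763
M1 = 43, M2 = 41
y1 = 43^(-1) mod 41 = 21
y2 = 41^(-1) mod 43 = 21
x = (6×43×21 + 39×41×21) mod 1763 = 211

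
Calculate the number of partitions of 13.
101

p(n) counts ways to write n as a sum of positive integers (order ignored).
Euler's pentagonal recurrence: p(k) = p(k-1) + p(k-2) - p(k-5) - p(k-7) + p(k-12) + p(k-15) - ... (offsets j(3j∓1)/2, signs ++--, p(0)=1, p(<0)=0).
DP table for k = 0..12: p(0)=1, p(1)=1, p(2)=2, p(3)=3, p(4)=5, p(5)=7, p(6)=11, p(7)=15, p(8)=22, p(9)=30, p(10)=42, p(11)=56, p(12)=77.
Final step: p(13) = p(12) + p(11) - p(8) - p(6) + p(1)
= 77 + 56 - 22 - 11 + 1
= 101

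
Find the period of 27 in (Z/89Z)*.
88

89 is prime, so ord(27) divides φ(89) = 88.
Divisors of 88: 1, 2, 4, 8, 11, 22, 44, 88.
Repeated squaring: 27^1 ≡ 27, 27^2 ≡ 17, 27^4 ≡ 22, 27^8 ≡ 39, 27^16 ≡ 8, 27^32 ≡ 64, 27^64 ≡ 2 (mod 89).
Test 27^d mod 89 for each divisor d in increasing order:
27^1 ≡ 27
27^2 ≡ 17
27^4 ≡ 22
27^8 ≡ 39
27^11 = 27^8·27^2·27^1 ≡ 12
27^22 = 27^16·27^4·27^2 ≡ 55
27^44 = 27^32·27^8·27^4 ≡ 88
27^88 = 27^64·27^16·27^8 ≡ 1  ← first divisor giving 1
The order is 88.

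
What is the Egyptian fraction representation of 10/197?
1/20 + 1/1314 + 1/2588580

Greedy algorithm:
10/197: ceiling(197/10) = 20, use 1/20
3/3940: ceiling(3940/3) = 1314, use 1/1314
1/2588580: ceiling(2588580/1) = 2588580, use 1/2588580
Result: 10/197 = 1/20 + 1/1314 + 1/2588580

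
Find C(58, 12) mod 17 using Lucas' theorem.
0

Using Lucas' theorem:
Write n=58 and k=12 in base 17:
n in base 17: [3, 7]
k in base 17: [0, 12]
C(58,12) mod 17 = ∏ C(n_i, k_i) mod 17
Digit binomials (mod 17): C(3,0) = 1; C(7,12) = 0 (k_i > n_i)
Product: 1 × 0 = 0 ≡ 0 (mod 17)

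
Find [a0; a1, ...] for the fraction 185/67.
[2; 1, 3, 5, 3]

Euclidean algorithm steps:
185 = 2 × 67 + 51
67 = 1 × 51 + 16
51 = 3 × 16 + 3
16 = 5 × 3 + 1
3 = 3 × 1 + 0
Continued fraction: [2; 1, 3, 5, 3]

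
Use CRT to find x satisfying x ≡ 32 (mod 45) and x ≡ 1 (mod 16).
257

Using Chinese Remainder Theorem:
M = 45 × 16 = 720
M1 = 16, M2 = 45
y1 = 16^(-1) mod 45 = 31
y2 = 45^(-1) mod 16 = 5
x = (32×16×31 + 1×45×5) mod 720 = 257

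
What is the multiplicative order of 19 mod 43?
42

43 is prime, so ord(19) divides φ(43) = 42.
Divisors of 42: 1, 2, 3, 6, 7, 14, 21, 42.
Repeated squaring: 19^1 ≡ 19, 19^2 ≡ 17, 19^4 ≡ 31, 19^8 ≡ 15, 19^16 ≡ 10, 19^32 ≡ 14 (mod 43).
Test 19^d mod 43 for each divisor d in increasing order:
19^1 ≡ 19
19^2 ≡ 17
19^3 = 19^2·19^1 ≡ 22
19^6 = 19^4·19^2 ≡ 11
19^7 = 19^4·19^2·19^1 ≡ 37
19^14 = 19^8·19^4·19^2 ≡ 36
19^21 = 19^16·19^4·19^1 ≡ 42
19^42 = 19^32·19^8·19^2 ≡ 1  ← first divisor giving 1
The order is 42.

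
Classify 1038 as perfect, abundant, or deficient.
abundant

Proper divisors of 1038: sum = 1 + 2 + 3 + 6 + 173 + 346 + 519 = 1050
Since 1050 > 1038, 1038 is abundant.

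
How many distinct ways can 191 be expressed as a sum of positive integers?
1820701100652

p(n) counts ways to write n as a sum of positive integers (order ignored).
Euler's pentagonal recurrence: p(k) = p(k-1) + p(k-2) - p(k-5) - p(k-7) + p(k-12) + p(k-15) - ... (offsets j(3j∓1)/2, signs ++--, p(0)=1, p(<0)=0).
DP table for k = 0..190: p(0)=1, p(1)=1, p(2)=2, p(3)=3, p(4)=5, p(5)=7, p(6)=11, p(7)=15, p(8)=22, p(9)=30, p(10)=42, p(11)=56, p(12)=77, p(13)=101, p(14)=135, p(15)=176, p(16)=231, p(17)=297, p(18)=385, p(19)=490, p(20)=627, p(21)=792, p(22)=1002, p(23)=1255, p(24)=1575, p(25)=1958, p(26)=2436, p(27)=3010, p(28)=3718, p(29)=4565, p(30)=5604, p(31)=6842, p(32)=8349, p(33)=10143, p(34)=12310, p(35)=14883, p(36)=17977, p(37)=21637, p(38)=26015, p(39)=31185, p(40)=37338, p(41)=44583, p(42)=53174, p(43)=63261, p(44)=75175, p(45)=89134, p(46)=105558, p(47)=124754, p(48)=147273, p(49)=173525, p(50)=204226, p(51)=239943, p(52)=281589, p(53)=329931, p(54)=386155, p(55)=451276, p(56)=526823, p(57)=614154, p(58)=715220, p(59)=831820, p(60)=966467, p(61)=1121505, p(62)=1300156, p(63)=1505499, p(64)=1741630, p(65)=2012558, p(66)=2323520, p(67)=2679689, p(68)=3087735, p(69)=3554345, p(70)=4087968, p(71)=4697205, p(72)=5392783, p(73)=6185689, p(74)=7089500, p(75)=8118264, p(76)=9289091, p(77)=10619863, p(78)=12132164, p(79)=13848650, p(80)=15796476, p(81)=18004327, p(82)=20506255, p(83)=23338469, p(84)=26543660, p(85)=30167357, p(86)=34262962, p(87)=38887673, p(88)=44108109, p(89)=49995925, p(90)=56634173, p(91)=64112359, p(92)=72533807, p(93)=82010177, p(94)=92669720, p(95)=104651419, p(96)=118114304, p(97)=133230930, p(98)=150198136, p(99)=169229875, p(100)=190569292, p(101)=214481126, p(102)=241265379, p(103)=271248950, p(104)=304801365, p(105)=342325709, p(106)=384276336, p(107)=431149389, p(108)=483502844, p(109)=541946240, p(110)=607163746, p(111)=679903203, p(112)=761002156, p(113)=851376628, p(114)=952050665, p(115)=1064144451, p(116)=1188908248, p(117)=1327710076, p(118)=1482074143, p(119)=1653668665, p(120)=1844349560, p(121)=2056148051, p(122)=2291320912, p(123)=2552338241, p(124)=2841940500, p(125)=3163127352, p(126)=3519222692, p(127)=3913864295, p(128)=4351078600, p(129)=4835271870, p(130)=5371315400, p(131)=5964539504, p(132)=6620830889, p(133)=7346629512, p(134)=8149040695, p(135)=9035836076, p(136)=10015581680, p(137)=11097645016, p(138)=12292341831, p(139)=13610949895, p(140)=15065878135, p(141)=16670689208, p(142)=18440293320, p(143)=20390982757, p(144)=22540654445, p(145)=24908858009, p(146)=27517052599, p(147)=30388671978, p(148)=33549419497, p(149)=37027355200, p(150)=40853235313, p(151)=45060624582, p(152)=49686288421, p(153)=54770336324, p(154)=60356673280, p(155)=66493182097, p(156)=73232243759, p(157)=80630964769, p(158)=88751778802, p(159)=97662728555, p(160)=107438159466, p(161)=118159068427, p(162)=129913904637, p(163)=142798995930, p(164)=156919475295, p(165)=172389800255, p(166)=189334822579, p(167)=207890420102, p(168)=228204732751, p(169)=250438925115, p(170)=274768617130, p(171)=301384802048, p(172)=330495499613, p(173)=362326859895, p(174)=397125074750, p(175)=435157697830, p(176)=476715857290, p(177)=522115831195, p(178)=571701605655, p(179)=625846753120, p(180)=684957390936, p(181)=749474411781, p(182)=819876908323, p(183)=896684817527, p(184)=980462880430, p(185)=1071823774337, p(186)=1171432692373, p(187)=1280011042268, p(188)=1398341745571, p(189)=1527273599625, p(190)=1667727404093.
Final step: p(191) = p(190) + p(189) - p(186) - p(184) + p(179) + p(176) - p(169) - p(165) + p(156) + p(151) - p(140) - p(134) + p(121) + p(114) - p(99) - p(91) + p(74) + p(65) - p(46) - p(36) + p(15) + p(4)
= 1667727404093 + 1527273599625 - 1171432692373 - 980462880430 + 625846753120 + 476715857290 - 250438925115 - 172389800255 + 73232243759 + 45060624582 - 15065878135 - 8149040695 + 2056148051 + 952050665 - 169229875 - 64112359 + 7089500 + 2012558 - 105558 - 17977 + 176 + 5
= 1820701100652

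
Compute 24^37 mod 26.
24

Repeated squaring. Binary of 37 = 100101.
24^1 ≡ 24 (mod 26); 24^2 ≡ 4 (mod 26); 24^4 ≡ 16 (mod 26); 24^8 ≡ 22 (mod 26); 24^16 ≡ 16 (mod 26); 24^32 ≡ 22 (mod 26)
24^37 = 24^1 × 24^4 × 24^32 ≡ 24 (mod 26)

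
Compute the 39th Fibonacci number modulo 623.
272

Matrix identity: Q^n = [[F_(n+1), F_n], [F_n, F_(n-1)]] with Q = [[1,1],[1,0]].
n = 39 = 100111₂. Square-and-multiply, entries mod 623:
Q^1 = [[1,1],[1,0]]
Q^2 = (Q^1)² = [[2,1],[1,1]]
Q^4 = (Q^2)² = [[5,3],[3,2]]
Q^9 = (Q^4)²·Q = [[55,34],[34,21]]
Q^19 = (Q^9)²·Q = [[535,443],[443,92]]
Q^39 = (Q^19)²·Q = [[175,272],[272,526]]
F_39 mod 623 = Q^39[0][1] = 272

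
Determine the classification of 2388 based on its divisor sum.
abundant

Proper divisors of 2388: sum = 1 + 2 + 3 + 4 + 6 + 12 + 199 + 398 + 597 + 796 + 1194 = 3212
Since 3212 > 2388, 2388 is abundant.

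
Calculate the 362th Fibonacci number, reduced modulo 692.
377

Matrix identity: Q^n = [[F_(n+1), F_n], [F_n, F_(n-1)]] with Q = [[1,1],[1,0]].
n = 362 = 101101010₂. Square-and-multiply, entries mod 692:
Q^1 = [[1,1],[1,0]]
Q^2 = (Q^1)² = [[2,1],[1,1]]
Q^5 = (Q^2)²·Q = [[8,5],[5,3]]
Q^11 = (Q^5)²·Q = [[144,89],[89,55]]
Q^22 = (Q^11)² = [[285,411],[411,566]]
Q^45 = (Q^22)²·Q = [[635,334],[334,301]]
Q^90 = (Q^45)² = [[625,532],[532,93]]
Q^181 = (Q^90)²·Q = [[325,333],[333,684]]
Q^362 = (Q^181)² = [[610,377],[377,233]]
F_362 mod 692 = Q^362[0][1] = 377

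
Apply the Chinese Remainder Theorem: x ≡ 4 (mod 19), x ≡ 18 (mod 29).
308

Using Chinese Remainder Theorem:
M = 19 × 29 = 551
M1 = 29, M2 = 19
y1 = 29^(-1) mod 19 = 2
y2 = 19^(-1) mod 29 = 26
x = (4×29×2 + 18×19×26) mod 551 = 308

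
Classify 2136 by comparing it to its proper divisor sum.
abundant

Proper divisors of 2136: sum = 1 + 2 + 3 + 4 + 6 + 8 + 12 + 24 + 89 + 178 + 267 + 356 + 534 + 712 + 1068 = 3264
Since 3264 > 2136, 2136 is abundant.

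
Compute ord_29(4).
14

29 is prime, so ord(4) divides φ(29) = 28.
Divisors of 28: 1, 2, 4, 7, 14, 28.
Repeated squaring: 4^1 ≡ 4, 4^2 ≡ 16, 4^4 ≡ 24, 4^8 ≡ 25, 4^16 ≡ 16 (mod 29).
Test 4^d mod 29 for each divisor d in increasing order:
4^1 ≡ 4
4^2 ≡ 16
4^4 ≡ 24
4^7 = 4^4·4^2·4^1 ≡ 28
4^14 = 4^8·4^4·4^2 ≡ 1  ← first divisor giving 1
The order is 14.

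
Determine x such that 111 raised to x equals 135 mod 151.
115

Baby-step giant-step with step n = ⌈√151⌉ = 13.
Baby steps 111^j mod 151 (j:value) for j=0..12: 0:1, 1:111, 2:90, 3:24, 4:97, 5:46, 6:123, 7:63, 8:47, 9:83, 10:2, 11:71, 12:29.
Giant-step multiplier: 111^(-13) ≡ 111^(150-13) = 111^137 ≡ 129 (mod 151).
Giant steps γ_i = 135·129^i mod 151: γ_0=135, γ_1=50, γ_2=108, γ_3=40, γ_4=26, γ_5=32, γ_6=51, γ_7=86, γ_8=71 (in table at j=11).
x = i·n + j = 8·13 + 11 = 115.
Check: 111^115 ≡ 135 (mod 151).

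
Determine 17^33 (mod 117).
116

Repeated squaring. Binary of 33 = 100001.
17^1 ≡ 17 (mod 117); 17^2 ≡ 55 (mod 117); 17^4 ≡ 100 (mod 117); 17^8 ≡ 55 (mod 117); 17^16 ≡ 100 (mod 117); 17^32 ≡ 55 (mod 117)
17^33 = 17^1 × 17^32 ≡ 116 (mod 117)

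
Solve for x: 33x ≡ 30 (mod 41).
x ≡ 27 (mod 41)

gcd(33, 41) = 1, which divides 30, so solutions exist.
Find 33^(-1) mod 41 by the extended Euclidean algorithm:
41 = 1 × 33 + 8  ⟹  8 = (1)·41 + (-1)·33
33 = 4 × 8 + 1  ⟹  1 = (-4)·41 + (5)·33
So (5)·33 ≡ 1 (mod 41), i.e. 33^(-1) ≡ 5 (mod 41).
x ≡ 5 × 30 = 150 ≡ 27 (mod 41).
Check: 33 × 27 = 891 ≡ 30 (mod 41).
Unique solution: x ≡ 27 (mod 41)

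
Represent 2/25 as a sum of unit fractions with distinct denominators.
1/13 + 1/325

Greedy algorithm:
2/25: ceiling(25/2) = 13, use 1/13
1/325: ceiling(325/1) = 325, use 1/325
Result: 2/25 = 1/13 + 1/325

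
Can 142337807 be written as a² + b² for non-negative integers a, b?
Not possible

Factorization: 142337807 = 53 × 139^3
By Fermat: n is sum of two squares iff every prime p ≡ 3 (mod 4) appears to even power.
Prime(s) ≡ 3 (mod 4) with odd exponent: [(139, 3)]
Therefore 142337807 cannot be expressed as a² + b².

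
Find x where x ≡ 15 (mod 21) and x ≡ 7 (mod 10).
57

Using Chinese Remainder Theorem:
M = 21 × 10 = 210
M1 = 10, M2 = 21
y1 = 10^(-1) mod 21 = 19
y2 = 21^(-1) mod 10 = 1
x = (15×10×19 + 7×21×1) mod 210 = 57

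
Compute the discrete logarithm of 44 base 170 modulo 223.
121

Baby-step giant-step with step n = ⌈√223⌉ = 15.
Baby steps 170^j mod 223 (j:value) for j=0..14: 0:1, 1:170, 2:133, 3:87, 4:72, 5:198, 6:210, 7:20, 8:55, 9:207, 10:179, 11:102, 12:169, 13:186, 14:177.
Giant-step multiplier: 170^(-15) ≡ 170^(222-15) = 170^207 ≡ 104 (mod 223).
Giant steps γ_i = 44·104^i mod 223: γ_0=44, γ_1=116, γ_2=22, γ_3=58, γ_4=11, γ_5=29, γ_6=117, γ_7=126, γ_8=170 (in table at j=1).
x = i·n + j = 8·15 + 1 = 121.
Check: 170^121 ≡ 44 (mod 223).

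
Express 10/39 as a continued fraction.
[0; 3, 1, 9]

Euclidean algorithm steps:
10 = 0 × 39 + 10
39 = 3 × 10 + 9
10 = 1 × 9 + 1
9 = 9 × 1 + 0
Continued fraction: [0; 3, 1, 9]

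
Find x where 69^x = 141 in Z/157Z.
54

Baby-step giant-step with step n = ⌈√157⌉ = 13.
Baby steps 69^j mod 157 (j:value) for j=0..12: 0:1, 1:69, 2:51, 3:65, 4:89, 5:18, 6:143, 7:133, 8:71, 9:32, 10:10, 11:62, 12:39.
Giant-step multiplier: 69^(-13) ≡ 69^(156-13) = 69^143 ≡ 50 (mod 157).
Giant steps γ_i = 141·50^i mod 157: γ_0=141, γ_1=142, γ_2=35, γ_3=23, γ_4=51 (in table at j=2).
x = i·n + j = 4·13 + 2 = 54.
Check: 69^54 ≡ 141 (mod 157).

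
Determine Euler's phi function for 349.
348

349 = 349
φ(n) = n × ∏(1 - 1/p) for each prime p dividing n
φ(349) = 349 × (1 - 1/349) = 348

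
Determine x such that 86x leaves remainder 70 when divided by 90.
x ≡ 5 (mod 45)

gcd(86, 90) = 2, which divides 70, so solutions exist.
Divide through by 2: 43x ≡ 35 (mod 45).
Find 43^(-1) mod 45 by the extended Euclidean algorithm:
45 = 1 × 43 + 2  ⟹  2 = (1)·45 + (-1)·43
43 = 21 × 2 + 1  ⟹  1 = (-21)·45 + (22)·43
So (22)·43 ≡ 1 (mod 45), i.e. 43^(-1) ≡ 22 (mod 45).
x ≡ 22 × 35 = 770 ≡ 5 (mod 45).
Check: 86 × 5 = 430 ≡ 70 (mod 90).
x ≡ 5 (mod 45), giving 2 solutions mod 90.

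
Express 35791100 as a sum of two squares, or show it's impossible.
Not possible

Factorization: 35791100 = 2^2 × 5^2 × 71^3
By Fermat: n is sum of two squares iff every prime p ≡ 3 (mod 4) appears to even power.
Prime(s) ≡ 3 (mod 4) with odd exponent: [(71, 3)]
Therefore 35791100 cannot be expressed as a² + b².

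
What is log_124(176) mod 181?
6

Baby-step giant-step with step n = ⌈√181⌉ = 14.
Baby steps 124^j mod 181 (j:value) for j=0..13: 0:1, 1:124, 2:172, 3:151, 4:81, 5:89, 6:176, 7:104, 8:45, 9:150, 10:138, 11:98, 12:25, 13:23.
h = 176 is already in the table at j=6, so x = 6.
Check: 124^6 ≡ 176 (mod 181).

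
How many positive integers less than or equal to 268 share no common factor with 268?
132

268 = 2^2 × 67
φ(n) = n × ∏(1 - 1/p) for each prime p dividing n
φ(268) = 268 × (1 - 1/2) × (1 - 1/67) = 132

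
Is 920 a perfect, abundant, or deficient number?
abundant

Proper divisors of 920: sum = 1 + 2 + 4 + 5 + 8 + 10 + 20 + 23 + 40 + 46 + 92 + 115 + 184 + 230 + 460 = 1240
Since 1240 > 920, 920 is abundant.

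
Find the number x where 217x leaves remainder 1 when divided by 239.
76

gcd(217, 239) = 1, so the inverse exists.
Extended Euclidean algorithm on (239, 217):
239 = 1 × 217 + 22  ⟹  22 = (1)·239 + (-1)·217
217 = 9 × 22 + 19  ⟹  19 = (-9)·239 + (10)·217
22 = 1 × 19 + 3  ⟹  3 = (10)·239 + (-11)·217
19 = 6 × 3 + 1  ⟹  1 = (-69)·239 + (76)·217
So (76)·217 ≡ 1 (mod 239), i.e. 217^(-1) ≡ 76 (mod 239).
Check: 217 × 76 = 16492 ≡ 1 (mod 239)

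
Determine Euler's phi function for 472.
232

472 = 2^3 × 59
φ(n) = n × ∏(1 - 1/p) for each prime p dividing n
φ(472) = 472 × (1 - 1/2) × (1 - 1/59) = 232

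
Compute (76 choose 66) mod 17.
0

Using Lucas' theorem:
Write n=76 and k=66 in base 17:
n in base 17: [4, 8]
k in base 17: [3, 15]
C(76,66) mod 17 = ∏ C(n_i, k_i) mod 17
Digit binomials (mod 17): C(4,3) = 4; C(8,15) = 0 (k_i > n_i)
Product: 4 × 0 = 0 ≡ 0 (mod 17)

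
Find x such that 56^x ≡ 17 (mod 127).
26

Baby-step giant-step with step n = ⌈√127⌉ = 12.
Baby steps 56^j mod 127 (j:value) for j=0..11: 0:1, 1:56, 2:88, 3:102, 4:124, 5:86, 6:117, 7:75, 8:9, 9:123, 10:30, 11:29.
Giant-step multiplier: 56^(-12) ≡ 56^(126-12) = 56^114 ≡ 47 (mod 127).
Giant steps γ_i = 17·47^i mod 127: γ_0=17, γ_1=37, γ_2=88 (in table at j=2).
x = i·n + j = 2·12 + 2 = 26.
Check: 56^26 ≡ 17 (mod 127).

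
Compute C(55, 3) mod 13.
1

Using Lucas' theorem:
Write n=55 and k=3 in base 13:
n in base 13: [4, 3]
k in base 13: [0, 3]
C(55,3) mod 13 = ∏ C(n_i, k_i) mod 13
Digit binomials (mod 13): C(4,0) = 1; C(3,3) = 1
Product: 1 × 1 = 1 ≡ 1 (mod 13)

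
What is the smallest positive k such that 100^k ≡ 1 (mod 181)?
90

181 is prime, so ord(100) divides φ(181) = 180.
Divisors of 180: 1, 2, 3, 4, 5, 6, 9, 10, 12, 15, 18, 20, 30, 36, 45, 60, 90, 180.
Repeated squaring: 100^1 ≡ 100, 100^2 ≡ 45, 100^4 ≡ 34, 100^8 ≡ 70, 100^16 ≡ 13, 100^32 ≡ 169, 100^64 ≡ 144, 100^128 ≡ 102 (mod 181).
Test 100^d mod 181 for each divisor d in increasing order:
100^1 ≡ 100
100^2 ≡ 45
100^3 = 100^2·100^1 ≡ 156
100^4 ≡ 34
100^5 = 100^4·100^1 ≡ 142
100^6 = 100^4·100^2 ≡ 82
100^9 = 100^8·100^1 ≡ 122
100^10 = 100^8·100^2 ≡ 73
100^12 = 100^8·100^4 ≡ 27
100^15 = 100^8·100^4·100^2·100^1 ≡ 49
100^18 = 100^16·100^2 ≡ 42
100^20 = 100^16·100^4 ≡ 80
100^30 = 100^16·100^8·100^4·100^2 ≡ 48
100^36 = 100^32·100^4 ≡ 135
100^45 = 100^32·100^8·100^4·100^1 ≡ 180
100^60 = 100^32·100^16·100^8·100^4 ≡ 132
100^90 = 100^64·100^16·100^8·100^2 ≡ 1  ← first divisor giving 1
The order is 90.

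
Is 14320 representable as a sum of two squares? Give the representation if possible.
Not possible

Factorization: 14320 = 2^4 × 5 × 179
By Fermat: n is sum of two squares iff every prime p ≡ 3 (mod 4) appears to even power.
Prime(s) ≡ 3 (mod 4) with odd exponent: [(179, 1)]
Therefore 14320 cannot be expressed as a² + b².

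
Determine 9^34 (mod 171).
99

Repeated squaring. Binary of 34 = 100010.
9^1 ≡ 9 (mod 171); 9^2 ≡ 81 (mod 171); 9^4 ≡ 63 (mod 171); 9^8 ≡ 36 (mod 171); 9^16 ≡ 99 (mod 171); 9^32 ≡ 54 (mod 171)
9^34 = 9^2 × 9^32 ≡ 99 (mod 171)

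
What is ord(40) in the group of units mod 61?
12

61 is prime, so ord(40) divides φ(61) = 60.
Divisors of 60: 1, 2, 3, 4, 5, 6, 10, 12, 15, 20, 30, 60.
Repeated squaring: 40^1 ≡ 40, 40^2 ≡ 14, 40^4 ≡ 13, 40^8 ≡ 47, 40^16 ≡ 13, 40^32 ≡ 47 (mod 61).
Test 40^d mod 61 for each divisor d in increasing order:
40^1 ≡ 40
40^2 ≡ 14
40^3 = 40^2·40^1 ≡ 11
40^4 ≡ 13
40^5 = 40^4·40^1 ≡ 32
40^6 = 40^4·40^2 ≡ 60
40^10 = 40^8·40^2 ≡ 48
40^12 = 40^8·40^4 ≡ 1  ← first divisor giving 1
The order is 12.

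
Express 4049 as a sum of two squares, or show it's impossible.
32² + 55² (a=32, b=55)

Factorization: 4049 = 4049
By Fermat: n is sum of two squares iff every prime p ≡ 3 (mod 4) appears to even power.
All primes ≡ 3 (mod 4) appear to even power.
Search a = 0, 1, 2, … for 4049 - a² a perfect square: first hit at a = 32: 4049 - 1024 = 3025 = 55².
4049 = 32² + 55² = 1024 + 3025 ✓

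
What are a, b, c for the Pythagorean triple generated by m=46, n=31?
(1155, 2852, 3077)

Euclid's formula: a = m² - n², b = 2mn, c = m² + n²
m = 46, n = 31
a = 46² - 31² = 2116 - 961 = 1155
b = 2 × 46 × 31 = 2852
c = 46² + 31² = 2116 + 961 = 3077
Verification: 1155² + 2852² = 1334025 + 8133904 = 9467929 = 3077² ✓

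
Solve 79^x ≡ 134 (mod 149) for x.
129

Baby-step giant-step with step n = ⌈√149⌉ = 13.
Baby steps 79^j mod 149 (j:value) for j=0..12: 0:1, 1:79, 2:132, 3:147, 4:140, 5:34, 6:4, 7:18, 8:81, 9:141, 10:113, 11:136, 12:16.
Giant-step multiplier: 79^(-13) ≡ 79^(148-13) = 79^135 ≡ 89 (mod 149).
Giant steps γ_i = 134·89^i mod 149: γ_0=134, γ_1=6, γ_2=87, γ_3=144, γ_4=2, γ_5=29, γ_6=48, γ_7=100, γ_8=109, γ_9=16 (in table at j=12).
x = i·n + j = 9·13 + 12 = 129.
Check: 79^129 ≡ 134 (mod 149).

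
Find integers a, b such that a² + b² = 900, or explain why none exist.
0² + 30² (a=0, b=30)

Factorization: 900 = 2^2 × 3^2 × 5^2
By Fermat: n is sum of two squares iff every prime p ≡ 3 (mod 4) appears to even power.
All primes ≡ 3 (mod 4) appear to even power.
Search a = 0, 1, 2, … for 900 - a² a perfect square: first hit at a = 0: 900 - 0 = 900 = 30².
900 = 0² + 30² = 0 + 900 ✓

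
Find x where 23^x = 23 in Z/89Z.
1

Baby-step giant-step with step n = ⌈√89⌉ = 10.
Baby steps 23^j mod 89 (j:value) for j=0..9: 0:1, 1:23, 2:84, 3:63, 4:25, 5:41, 6:53, 7:62, 8:2, 9:46.
h = 23 is already in the table at j=1, so x = 1.
Check: 23^1 ≡ 23 (mod 89).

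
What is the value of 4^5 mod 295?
139

Repeated squaring. Binary of 5 = 101.
4^1 ≡ 4 (mod 295); 4^2 ≡ 16 (mod 295); 4^4 ≡ 256 (mod 295)
4^5 = 4^1 × 4^4 ≡ 139 (mod 295)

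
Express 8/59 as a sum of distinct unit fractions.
1/8 + 1/95 + 1/14947 + 1/670223480

Greedy algorithm:
8/59: ceiling(59/8) = 8, use 1/8
5/472: ceiling(472/5) = 95, use 1/95
3/44840: ceiling(44840/3) = 14947, use 1/14947
1/670223480: ceiling(670223480/1) = 670223480, use 1/670223480
Result: 8/59 = 1/8 + 1/95 + 1/14947 + 1/670223480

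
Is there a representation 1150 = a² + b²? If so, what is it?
Not possible

Factorization: 1150 = 2 × 5^2 × 23
By Fermat: n is sum of two squares iff every prime p ≡ 3 (mod 4) appears to even power.
Prime(s) ≡ 3 (mod 4) with odd exponent: [(23, 1)]
Therefore 1150 cannot be expressed as a² + b².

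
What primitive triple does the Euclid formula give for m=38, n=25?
(819, 1900, 2069)

Euclid's formula: a = m² - n², b = 2mn, c = m² + n²
m = 38, n = 25
a = 38² - 25² = 1444 - 625 = 819
b = 2 × 38 × 25 = 1900
c = 38² + 25² = 1444 + 625 = 2069
Verification: 819² + 1900² = 670761 + 3610000 = 4280761 = 2069² ✓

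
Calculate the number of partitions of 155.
66493182097

p(n) counts ways to write n as a sum of positive integers (order ignored).
Euler's pentagonal recurrence: p(k) = p(k-1) + p(k-2) - p(k-5) - p(k-7) + p(k-12) + p(k-15) - ... (offsets j(3j∓1)/2, signs ++--, p(0)=1, p(<0)=0).
DP table for k = 0..154: p(0)=1, p(1)=1, p(2)=2, p(3)=3, p(4)=5, p(5)=7, p(6)=11, p(7)=15, p(8)=22, p(9)=30, p(10)=42, p(11)=56, p(12)=77, p(13)=101, p(14)=135, p(15)=176, p(16)=231, p(17)=297, p(18)=385, p(19)=490, p(20)=627, p(21)=792, p(22)=1002, p(23)=1255, p(24)=1575, p(25)=1958, p(26)=2436, p(27)=3010, p(28)=3718, p(29)=4565, p(30)=5604, p(31)=6842, p(32)=8349, p(33)=10143, p(34)=12310, p(35)=14883, p(36)=17977, p(37)=21637, p(38)=26015, p(39)=31185, p(40)=37338, p(41)=44583, p(42)=53174, p(43)=63261, p(44)=75175, p(45)=89134, p(46)=105558, p(47)=124754, p(48)=147273, p(49)=173525, p(50)=204226, p(51)=239943, p(52)=281589, p(53)=329931, p(54)=386155, p(55)=451276, p(56)=526823, p(57)=614154, p(58)=715220, p(59)=831820, p(60)=966467, p(61)=1121505, p(62)=1300156, p(63)=1505499, p(64)=1741630, p(65)=2012558, p(66)=2323520, p(67)=2679689, p(68)=3087735, p(69)=3554345, p(70)=4087968, p(71)=4697205, p(72)=5392783, p(73)=6185689, p(74)=7089500, p(75)=8118264, p(76)=9289091, p(77)=10619863, p(78)=12132164, p(79)=13848650, p(80)=15796476, p(81)=18004327, p(82)=20506255, p(83)=23338469, p(84)=26543660, p(85)=30167357, p(86)=34262962, p(87)=38887673, p(88)=44108109, p(89)=49995925, p(90)=56634173, p(91)=64112359, p(92)=72533807, p(93)=82010177, p(94)=92669720, p(95)=104651419, p(96)=118114304, p(97)=133230930, p(98)=150198136, p(99)=169229875, p(100)=190569292, p(101)=214481126, p(102)=241265379, p(103)=271248950, p(104)=304801365, p(105)=342325709, p(106)=384276336, p(107)=431149389, p(108)=483502844, p(109)=541946240, p(110)=607163746, p(111)=679903203, p(112)=761002156, p(113)=851376628, p(114)=952050665, p(115)=1064144451, p(116)=1188908248, p(117)=1327710076, p(118)=1482074143, p(119)=1653668665, p(120)=1844349560, p(121)=2056148051, p(122)=2291320912, p(123)=2552338241, p(124)=2841940500, p(125)=3163127352, p(126)=3519222692, p(127)=3913864295, p(128)=4351078600, p(129)=4835271870, p(130)=5371315400, p(131)=5964539504, p(132)=6620830889, p(133)=7346629512, p(134)=8149040695, p(135)=9035836076, p(136)=10015581680, p(137)=11097645016, p(138)=12292341831, p(139)=13610949895, p(140)=15065878135, p(141)=16670689208, p(142)=18440293320, p(143)=20390982757, p(144)=22540654445, p(145)=24908858009, p(146)=27517052599, p(147)=30388671978, p(148)=33549419497, p(149)=37027355200, p(150)=40853235313, p(151)=45060624582, p(152)=49686288421, p(153)=54770336324, p(154)=60356673280.
Final step: p(155) = p(154) + p(153) - p(150) - p(148) + p(143) + p(140) - p(133) - p(129) + p(120) + p(115) - p(104) - p(98) + p(85) + p(78) - p(63) - p(55) + p(38) + p(29) - p(10) - p(0)
= 60356673280 + 54770336324 - 40853235313 - 33549419497 + 20390982757 + 15065878135 - 7346629512 - 4835271870 + 1844349560 + 1064144451 - 304801365 - 150198136 + 30167357 + 12132164 - 1505499 - 451276 + 26015 + 4565 - 42 - 1
= 66493182097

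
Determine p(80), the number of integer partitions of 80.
15796476

p(n) counts ways to write n as a sum of positive integers (order ignored).
Euler's pentagonal recurrence: p(k) = p(k-1) + p(k-2) - p(k-5) - p(k-7) + p(k-12) + p(k-15) - ... (offsets j(3j∓1)/2, signs ++--, p(0)=1, p(<0)=0).
DP table for k = 0..79: p(0)=1, p(1)=1, p(2)=2, p(3)=3, p(4)=5, p(5)=7, p(6)=11, p(7)=15, p(8)=22, p(9)=30, p(10)=42, p(11)=56, p(12)=77, p(13)=101, p(14)=135, p(15)=176, p(16)=231, p(17)=297, p(18)=385, p(19)=490, p(20)=627, p(21)=792, p(22)=1002, p(23)=1255, p(24)=1575, p(25)=1958, p(26)=2436, p(27)=3010, p(28)=3718, p(29)=4565, p(30)=5604, p(31)=6842, p(32)=8349, p(33)=10143, p(34)=12310, p(35)=14883, p(36)=17977, p(37)=21637, p(38)=26015, p(39)=31185, p(40)=37338, p(41)=44583, p(42)=53174, p(43)=63261, p(44)=75175, p(45)=89134, p(46)=105558, p(47)=124754, p(48)=147273, p(49)=173525, p(50)=204226, p(51)=239943, p(52)=281589, p(53)=329931, p(54)=386155, p(55)=451276, p(56)=526823, p(57)=614154, p(58)=715220, p(59)=831820, p(60)=966467, p(61)=1121505, p(62)=1300156, p(63)=1505499, p(64)=1741630, p(65)=2012558, p(66)=2323520, p(67)=2679689, p(68)=3087735, p(69)=3554345, p(70)=4087968, p(71)=4697205, p(72)=5392783, p(73)=6185689, p(74)=7089500, p(75)=8118264, p(76)=9289091, p(77)=10619863, p(78)=12132164, p(79)=13848650.
Final step: p(80) = p(79) + p(78) - p(75) - p(73) + p(68) + p(65) - p(58) - p(54) + p(45) + p(40) - p(29) - p(23) + p(10) + p(3)
= 13848650 + 12132164 - 8118264 - 6185689 + 3087735 + 2012558 - 715220 - 386155 + 89134 + 37338 - 4565 - 1255 + 42 + 3
= 15796476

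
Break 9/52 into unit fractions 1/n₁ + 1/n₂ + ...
1/6 + 1/156

Greedy algorithm:
9/52: ceiling(52/9) = 6, use 1/6
1/156: ceiling(156/1) = 156, use 1/156
Result: 9/52 = 1/6 + 1/156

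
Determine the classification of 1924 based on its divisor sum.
deficient

Proper divisors of 1924: sum = 1 + 2 + 4 + 13 + 26 + 37 + 52 + 74 + 148 + 481 + 962 = 1800
Since 1800 < 1924, 1924 is deficient.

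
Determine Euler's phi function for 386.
192

386 = 2 × 193
φ(n) = n × ∏(1 - 1/p) for each prime p dividing n
φ(386) = 386 × (1 - 1/2) × (1 - 1/193) = 192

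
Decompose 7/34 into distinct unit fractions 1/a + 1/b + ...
1/5 + 1/170

Greedy algorithm:
7/34: ceiling(34/7) = 5, use 1/5
1/170: ceiling(170/1) = 170, use 1/170
Result: 7/34 = 1/5 + 1/170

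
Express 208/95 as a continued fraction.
[2; 5, 3, 1, 1, 2]

Euclidean algorithm steps:
208 = 2 × 95 + 18
95 = 5 × 18 + 5
18 = 3 × 5 + 3
5 = 1 × 3 + 2
3 = 1 × 2 + 1
2 = 2 × 1 + 0
Continued fraction: [2; 5, 3, 1, 1, 2]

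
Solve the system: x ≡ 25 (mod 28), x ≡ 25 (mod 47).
25

Using Chinese Remainder Theorem:
M = 28 × 47 = 1316
M1 = 47, M2 = 28
y1 = 47^(-1) mod 28 = 3
y2 = 28^(-1) mod 47 = 42
x = (25×47×3 + 25×28×42) mod 1316 = 25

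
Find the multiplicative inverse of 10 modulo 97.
68

gcd(10, 97) = 1, so the inverse exists.
Extended Euclidean algorithm on (97, 10):
97 = 9 × 10 + 7  ⟹  7 = (1)·97 + (-9)·10
10 = 1 × 7 + 3  ⟹  3 = (-1)·97 + (10)·10
7 = 2 × 3 + 1  ⟹  1 = (3)·97 + (-29)·10
So (-29)·10 ≡ 1 (mod 97), i.e. 10^(-1) ≡ -29 ≡ 68 (mod 97).
Check: 10 × 68 = 680 ≡ 1 (mod 97)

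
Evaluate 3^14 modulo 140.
9

Repeated squaring. Binary of 14 = 1110.
3^1 ≡ 3 (mod 140); 3^2 ≡ 9 (mod 140); 3^4 ≡ 81 (mod 140); 3^8 ≡ 121 (mod 140)
3^14 = 3^2 × 3^4 × 3^8 ≡ 9 (mod 140)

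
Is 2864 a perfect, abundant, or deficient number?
deficient

Proper divisors of 2864: sum = 1 + 2 + 4 + 8 + 16 + 179 + 358 + 716 + 1432 = 2716
Since 2716 < 2864, 2864 is deficient.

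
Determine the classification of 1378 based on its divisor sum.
deficient

Proper divisors of 1378: sum = 1 + 2 + 13 + 26 + 53 + 106 + 689 = 890
Since 890 < 1378, 1378 is deficient.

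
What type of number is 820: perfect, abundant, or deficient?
abundant

Proper divisors of 820: sum = 1 + 2 + 4 + 5 + 10 + 20 + 41 + 82 + 164 + 205 + 410 = 944
Since 944 > 820, 820 is abundant.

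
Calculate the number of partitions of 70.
4087968

p(n) counts ways to write n as a sum of positive integers (order ignored).
Euler's pentagonal recurrence: p(k) = p(k-1) + p(k-2) - p(k-5) - p(k-7) + p(k-12) + p(k-15) - ... (offsets j(3j∓1)/2, signs ++--, p(0)=1, p(<0)=0).
DP table for k = 0..69: p(0)=1, p(1)=1, p(2)=2, p(3)=3, p(4)=5, p(5)=7, p(6)=11, p(7)=15, p(8)=22, p(9)=30, p(10)=42, p(11)=56, p(12)=77, p(13)=101, p(14)=135, p(15)=176, p(16)=231, p(17)=297, p(18)=385, p(19)=490, p(20)=627, p(21)=792, p(22)=1002, p(23)=1255, p(24)=1575, p(25)=1958, p(26)=2436, p(27)=3010, p(28)=3718, p(29)=4565, p(30)=5604, p(31)=6842, p(32)=8349, p(33)=10143, p(34)=12310, p(35)=14883, p(36)=17977, p(37)=21637, p(38)=26015, p(39)=31185, p(40)=37338, p(41)=44583, p(42)=53174, p(43)=63261, p(44)=75175, p(45)=89134, p(46)=105558, p(47)=124754, p(48)=147273, p(49)=173525, p(50)=204226, p(51)=239943, p(52)=281589, p(53)=329931, p(54)=386155, p(55)=451276, p(56)=526823, p(57)=614154, p(58)=715220, p(59)=831820, p(60)=966467, p(61)=1121505, p(62)=1300156, p(63)=1505499, p(64)=1741630, p(65)=2012558, p(66)=2323520, p(67)=2679689, p(68)=3087735, p(69)=3554345.
Final step: p(70) = p(69) + p(68) - p(65) - p(63) + p(58) + p(55) - p(48) - p(44) + p(35) + p(30) - p(19) - p(13) + p(0)
= 3554345 + 3087735 - 2012558 - 1505499 + 715220 + 451276 - 147273 - 75175 + 14883 + 5604 - 490 - 101 + 1
= 4087968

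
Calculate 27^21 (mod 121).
27

Repeated squaring. Binary of 21 = 10101.
27^1 ≡ 27 (mod 121); 27^2 ≡ 3 (mod 121); 27^4 ≡ 9 (mod 121); 27^8 ≡ 81 (mod 121); 27^16 ≡ 27 (mod 121)
27^21 = 27^1 × 27^4 × 27^16 ≡ 27 (mod 121)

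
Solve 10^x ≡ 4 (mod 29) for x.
22

Baby-step giant-step with step n = ⌈√29⌉ = 6.
Baby steps 10^j mod 29 (j:value) for j=0..5: 0:1, 1:10, 2:13, 3:14, 4:24, 5:8.
Giant-step multiplier: 10^(-6) ≡ 10^(28-6) = 10^22 ≡ 4 (mod 29).
Giant steps γ_i = 4·4^i mod 29: γ_0=4, γ_1=16, γ_2=6, γ_3=24 (in table at j=4).
x = i·n + j = 3·6 + 4 = 22.
Check: 10^22 ≡ 4 (mod 29).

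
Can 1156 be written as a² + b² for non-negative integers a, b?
0² + 34² (a=0, b=34)

Factorization: 1156 = 2^2 × 17^2
By Fermat: n is sum of two squares iff every prime p ≡ 3 (mod 4) appears to even power.
All primes ≡ 3 (mod 4) appear to even power.
Search a = 0, 1, 2, … for 1156 - a² a perfect square: first hit at a = 0: 1156 - 0 = 1156 = 34².
1156 = 0² + 34² = 0 + 1156 ✓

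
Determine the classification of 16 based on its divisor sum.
deficient

Proper divisors of 16: sum = 1 + 2 + 4 + 8 = 15
Since 15 < 16, 16 is deficient.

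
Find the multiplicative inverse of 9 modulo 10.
9

gcd(9, 10) = 1, so the inverse exists.
Extended Euclidean algorithm on (10, 9):
10 = 1 × 9 + 1  ⟹  1 = (1)·10 + (-1)·9
So (-1)·9 ≡ 1 (mod 10), i.e. 9^(-1) ≡ -1 ≡ 9 (mod 10).
Check: 9 × 9 = 81 ≡ 1 (mod 10)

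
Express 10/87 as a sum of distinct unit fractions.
1/9 + 1/261

Greedy algorithm:
10/87: ceiling(87/10) = 9, use 1/9
1/261: ceiling(261/1) = 261, use 1/261
Result: 10/87 = 1/9 + 1/261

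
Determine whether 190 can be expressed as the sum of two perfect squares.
Not possible

Factorization: 190 = 2 × 5 × 19
By Fermat: n is sum of two squares iff every prime p ≡ 3 (mod 4) appears to even power.
Prime(s) ≡ 3 (mod 4) with odd exponent: [(19, 1)]
Therefore 190 cannot be expressed as a² + b².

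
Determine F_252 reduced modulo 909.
405

Matrix identity: Q^n = [[F_(n+1), F_n], [F_n, F_(n-1)]] with Q = [[1,1],[1,0]].
n = 252 = 11111100₂. Square-and-multiply, entries mod 909:
Q^1 = [[1,1],[1,0]]
Q^3 = (Q^1)²·Q = [[3,2],[2,1]]
Q^7 = (Q^3)²·Q = [[21,13],[13,8]]
Q^15 = (Q^7)²·Q = [[78,610],[610,377]]
Q^31 = (Q^15)²·Q = [[345,40],[40,305]]
Q^63 = (Q^31)²·Q = [[276,637],[637,548]]
Q^126 = (Q^63)² = [[175,395],[395,689]]
Q^252 = (Q^126)² = [[305,405],[405,809]]
F_252 mod 909 = Q^252[0][1] = 405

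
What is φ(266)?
108

266 = 2 × 7 × 19
φ(n) = n × ∏(1 - 1/p) for each prime p dividing n
φ(266) = 266 × (1 - 1/2) × (1 - 1/7) × (1 - 1/19) = 108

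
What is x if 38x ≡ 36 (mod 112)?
x ≡ 54 (mod 56)

gcd(38, 112) = 2, which divides 36, so solutions exist.
Divide through by 2: 19x ≡ 18 (mod 56).
Find 19^(-1) mod 56 by the extended Euclidean algorithm:
56 = 2 × 19 + 18  ⟹  18 = (1)·56 + (-2)·19
19 = 1 × 18 + 1  ⟹  1 = (-1)·56 + (3)·19
So (3)·19 ≡ 1 (mod 56), i.e. 19^(-1) ≡ 3 (mod 56).
x ≡ 3 × 18 = 54 ≡ 54 (mod 56).
Check: 38 × 54 = 2052 ≡ 36 (mod 112).
x ≡ 54 (mod 56), giving 2 solutions mod 112.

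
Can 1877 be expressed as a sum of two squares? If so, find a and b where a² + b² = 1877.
14² + 41² (a=14, b=41)

Factorization: 1877 = 1877
By Fermat: n is sum of two squares iff every prime p ≡ 3 (mod 4) appears to even power.
All primes ≡ 3 (mod 4) appear to even power.
Search a = 0, 1, 2, … for 1877 - a² a perfect square: first hit at a = 14: 1877 - 196 = 1681 = 41².
1877 = 14² + 41² = 196 + 1681 ✓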